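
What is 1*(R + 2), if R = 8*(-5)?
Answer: -38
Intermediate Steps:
R = -40
1*(R + 2) = 1*(-40 + 2) = 1*(-38) = -38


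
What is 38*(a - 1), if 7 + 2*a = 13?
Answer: 76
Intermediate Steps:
a = 3 (a = -7/2 + (½)*13 = -7/2 + 13/2 = 3)
38*(a - 1) = 38*(3 - 1) = 38*2 = 76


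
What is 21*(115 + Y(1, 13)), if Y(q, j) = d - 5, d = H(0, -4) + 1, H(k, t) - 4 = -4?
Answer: 2331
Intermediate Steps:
H(k, t) = 0 (H(k, t) = 4 - 4 = 0)
d = 1 (d = 0 + 1 = 1)
Y(q, j) = -4 (Y(q, j) = 1 - 5 = -4)
21*(115 + Y(1, 13)) = 21*(115 - 4) = 21*111 = 2331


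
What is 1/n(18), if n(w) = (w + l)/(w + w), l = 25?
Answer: 36/43 ≈ 0.83721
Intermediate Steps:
n(w) = (25 + w)/(2*w) (n(w) = (w + 25)/(w + w) = (25 + w)/((2*w)) = (25 + w)*(1/(2*w)) = (25 + w)/(2*w))
1/n(18) = 1/((½)*(25 + 18)/18) = 1/((½)*(1/18)*43) = 1/(43/36) = 36/43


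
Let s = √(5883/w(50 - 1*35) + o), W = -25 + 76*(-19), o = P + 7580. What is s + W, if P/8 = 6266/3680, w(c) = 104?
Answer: -1469 + √273573820390/5980 ≈ -1381.5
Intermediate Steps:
P = 3133/230 (P = 8*(6266/3680) = 8*(6266*(1/3680)) = 8*(3133/1840) = 3133/230 ≈ 13.622)
o = 1746533/230 (o = 3133/230 + 7580 = 1746533/230 ≈ 7593.6)
W = -1469 (W = -25 - 1444 = -1469)
s = √273573820390/5980 (s = √(5883/104 + 1746533/230) = √(91496261/11960) = √273573820390/5980 ≈ 87.465)
s + W = √273573820390/5980 - 1469 = -1469 + √273573820390/5980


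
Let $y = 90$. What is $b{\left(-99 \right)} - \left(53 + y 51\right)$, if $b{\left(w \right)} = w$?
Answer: $-4742$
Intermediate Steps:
$b{\left(-99 \right)} - \left(53 + y 51\right) = -99 - \left(53 + 90 \cdot 51\right) = -99 - \left(53 + 4590\right) = -99 - 4643 = -4742$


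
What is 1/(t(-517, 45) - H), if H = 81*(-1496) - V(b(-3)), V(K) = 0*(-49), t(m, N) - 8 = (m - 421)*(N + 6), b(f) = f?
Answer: 1/73346 ≈ 1.3634e-5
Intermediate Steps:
t(m, N) = 8 + (-421 + m)*(6 + N) (t(m, N) = 8 + (m - 421)*(N + 6) = 8 + (-421 + m)*(6 + N))
V(K) = 0
H = -121176 (H = 81*(-1496) - 1*0 = -121176 + 0 = -121176)
1/(t(-517, 45) - H) = 1/((-2518 - 421*45 + 6*(-517) + 45*(-517)) - 1*(-121176)) = 1/((-2518 - 18945 - 3102 - 23265) + 121176) = 1/(-47830 + 121176) = 1/73346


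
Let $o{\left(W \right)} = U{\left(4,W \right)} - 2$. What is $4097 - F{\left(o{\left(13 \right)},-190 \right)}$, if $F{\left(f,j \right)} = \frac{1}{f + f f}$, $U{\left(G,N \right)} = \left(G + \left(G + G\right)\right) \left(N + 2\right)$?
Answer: $\frac{130538613}{31862} \approx 4097.0$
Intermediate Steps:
$U{\left(G,N \right)} = 3 G \left(2 + N\right)$ ($U{\left(G,N \right)} = \left(G + 2 G\right) \left(2 + N\right) = 3 G \left(2 + N\right)$)
$o{\left(W \right)} = 22 + 12 W$ ($o{\left(W \right)} = 3 \cdot 4 \left(2 + W\right) - 2 = \left(24 + 12 W\right) - 2 = 22 + 12 W$)
$F{\left(f,j \right)} = \frac{1}{f + f^{2}}$
$4097 - F{\left(o{\left(13 \right)},-190 \right)} = 4097 - \frac{1}{\left(22 + 12 \cdot 13\right) \left(1 + \left(22 + 12 \cdot 13\right)\right)} = 4097 - \frac{1}{\left(22 + 156\right) \left(1 + \left(22 + 156\right)\right)} = 4097 - \frac{1}{178 \left(1 + 178\right)} = 4097 - \frac{1}{178 \cdot 179} = 4097 - \frac{1}{178} \cdot \frac{1}{179} = 4097 - \frac{1}{31862} = \frac{130538613}{31862}$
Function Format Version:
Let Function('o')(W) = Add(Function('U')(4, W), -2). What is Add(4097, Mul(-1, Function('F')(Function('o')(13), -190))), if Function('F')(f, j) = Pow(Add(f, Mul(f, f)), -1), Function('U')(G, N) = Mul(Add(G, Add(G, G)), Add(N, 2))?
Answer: Rational(130538613, 31862) ≈ 4097.0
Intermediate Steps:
Function('U')(G, N) = Mul(3, G, Add(2, N)) (Function('U')(G, N) = Mul(Add(G, Mul(2, G)), Add(2, N)) = Mul(Mul(3, G), Add(2, N)) = Mul(3, G, Add(2, N)))
Function('o')(W) = Add(22, Mul(12, W)) (Function('o')(W) = Add(Mul(3, 4, Add(2, W)), -2) = Add(Add(24, Mul(12, W)), -2) = Add(22, Mul(12, W)))
Function('F')(f, j) = Pow(Add(f, Pow(f, 2)), -1)
Add(4097, Mul(-1, Function('F')(Function('o')(13), -190))) = Add(4097, Mul(-1, Mul(Pow(Add(22, Mul(12, 13)), -1), Pow(Add(1, Add(22, Mul(12, 13))), -1)))) = Add(4097, Mul(-1, Mul(Pow(Add(22, 156), -1), Pow(Add(1, Add(22, 156)), -1)))) = Add(4097, Mul(-1, Mul(Pow(178, -1), Pow(Add(1, 178), -1)))) = Add(4097, Mul(-1, Mul(Rational(1, 178), Pow(179, -1)))) = Add(4097, Mul(-1, Mul(Rational(1, 178), Rational(1, 179)))) = Add(4097, Mul(-1, Rational(1, 31862))) = Add(4097, Rational(-1, 31862)) = Rational(130538613, 31862)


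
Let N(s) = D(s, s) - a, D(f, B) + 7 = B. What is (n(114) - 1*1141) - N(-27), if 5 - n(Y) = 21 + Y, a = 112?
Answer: -1125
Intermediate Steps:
D(f, B) = -7 + B
n(Y) = -16 - Y (n(Y) = 5 - (21 + Y) = 5 + (-21 - Y) = -16 - Y)
N(s) = -119 + s (N(s) = (-7 + s) - 1*112 = (-7 + s) - 112 = -119 + s)
(n(114) - 1*1141) - N(-27) = ((-16 - 1*114) - 1*1141) - (-119 - 27) = ((-16 - 114) - 1141) - 1*(-146) = (-130 - 1141) + 146 = -1271 + 146 = -1125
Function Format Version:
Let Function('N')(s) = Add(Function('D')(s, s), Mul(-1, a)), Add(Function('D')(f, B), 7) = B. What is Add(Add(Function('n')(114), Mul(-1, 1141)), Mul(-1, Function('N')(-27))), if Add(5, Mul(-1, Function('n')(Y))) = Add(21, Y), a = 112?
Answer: -1125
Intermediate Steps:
Function('D')(f, B) = Add(-7, B)
Function('n')(Y) = Add(-16, Mul(-1, Y)) (Function('n')(Y) = Add(5, Mul(-1, Add(21, Y))) = Add(5, Add(-21, Mul(-1, Y))) = Add(-16, Mul(-1, Y)))
Function('N')(s) = Add(-119, s) (Function('N')(s) = Add(Add(-7, s), Mul(-1, 112)) = Add(Add(-7, s), -112) = Add(-119, s))
Add(Add(Function('n')(114), Mul(-1, 1141)), Mul(-1, Function('N')(-27))) = Add(Add(Add(-16, Mul(-1, 114)), Mul(-1, 1141)), Mul(-1, Add(-119, -27))) = Add(Add(Add(-16, -114), -1141), Mul(-1, -146)) = Add(Add(-130, -1141), 146) = Add(-1271, 146) = -1125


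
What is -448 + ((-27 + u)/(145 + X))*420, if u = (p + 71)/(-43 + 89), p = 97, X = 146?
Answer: -1074668/2231 ≈ -481.70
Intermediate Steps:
u = 84/23 (u = (97 + 71)/(-43 + 89) = 168/46 = 168*(1/46) = 84/23 ≈ 3.6522)
-448 + ((-27 + u)/(145 + X))*420 = -448 + ((-27 + 84/23)/(145 + 146))*420 = -448 - 537/23/291*420 = -448 - 537/23*1/291*420 = -448 - 179/2231*420 = -448 - 75180/2231 = -1074668/2231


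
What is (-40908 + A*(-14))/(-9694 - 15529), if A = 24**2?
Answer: 4452/2293 ≈ 1.9416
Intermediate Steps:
A = 576
(-40908 + A*(-14))/(-9694 - 15529) = (-40908 + 576*(-14))/(-9694 - 15529) = (-40908 - 8064)/(-25223) = -48972*(-1/25223) = 4452/2293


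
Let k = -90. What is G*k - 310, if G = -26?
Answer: 2030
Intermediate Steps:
G*k - 310 = -26*(-90) - 310 = 2340 - 310 = 2030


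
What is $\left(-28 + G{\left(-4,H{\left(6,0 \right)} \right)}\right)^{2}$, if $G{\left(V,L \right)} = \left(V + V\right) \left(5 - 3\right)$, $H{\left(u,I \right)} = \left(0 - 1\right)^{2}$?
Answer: $1936$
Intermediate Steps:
$H{\left(u,I \right)} = 1$ ($H{\left(u,I \right)} = \left(-1\right)^{2} = 1$)
$G{\left(V,L \right)} = 4 V$ ($G{\left(V,L \right)} = 2 V 2 = 4 V$)
$\left(-28 + G{\left(-4,H{\left(6,0 \right)} \right)}\right)^{2} = \left(-28 + 4 \left(-4\right)\right)^{2} = \left(-28 - 16\right)^{2} = \left(-44\right)^{2} = 1936$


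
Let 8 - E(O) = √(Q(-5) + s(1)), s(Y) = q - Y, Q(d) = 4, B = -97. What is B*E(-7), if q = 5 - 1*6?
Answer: -776 + 97*√2 ≈ -638.82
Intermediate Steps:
q = -1 (q = 5 - 6 = -1)
s(Y) = -1 - Y
E(O) = 8 - √2 (E(O) = 8 - √(4 + (-1 - 1*1)) = 8 - √(4 + (-1 - 1)) = 8 - √(4 - 2) = 8 - √2)
B*E(-7) = -97*(8 - √2) = -776 + 97*√2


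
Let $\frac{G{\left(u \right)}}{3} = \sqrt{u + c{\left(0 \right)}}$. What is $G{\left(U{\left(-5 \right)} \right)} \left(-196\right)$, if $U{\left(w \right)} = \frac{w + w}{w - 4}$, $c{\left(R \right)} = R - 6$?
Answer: $- 392 i \sqrt{11} \approx - 1300.1 i$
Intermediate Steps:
$c{\left(R \right)} = -6 + R$ ($c{\left(R \right)} = R - 6 = -6 + R$)
$U{\left(w \right)} = \frac{2 w}{-4 + w}$
$G{\left(u \right)} = 3 \sqrt{-6 + u}$ ($G{\left(u \right)} = 3 \sqrt{u + \left(-6 + 0\right)} = 3 \sqrt{u - 6} = 3 \sqrt{-6 + u}$)
$G{\left(U{\left(-5 \right)} \right)} \left(-196\right) = 3 \sqrt{-6 + 2 \left(-5\right) \frac{1}{-4 - 5}} \left(-196\right) = 3 \sqrt{-6 + 2 \left(-5\right) \frac{1}{-9}} \left(-196\right) = 3 \sqrt{-6 + 2 \left(-5\right) \left(- \frac{1}{9}\right)} \left(-196\right) = 3 \sqrt{-6 + \frac{10}{9}} \left(-196\right) = 3 \sqrt{- \frac{44}{9}} \left(-196\right) = 3 \frac{2 i \sqrt{11}}{3} \left(-196\right) = 2 i \sqrt{11} \left(-196\right) = - 392 i \sqrt{11}$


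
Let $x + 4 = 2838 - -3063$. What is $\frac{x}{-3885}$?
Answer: $- \frac{5897}{3885} \approx -1.5179$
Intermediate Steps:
$x = 5897$ ($x = -4 + \left(2838 - -3063\right) = -4 + \left(2838 + 3063\right) = -4 + 5901 = 5897$)
$\frac{x}{-3885} = \frac{5897}{-3885} = 5897 \left(- \frac{1}{3885}\right) = - \frac{5897}{3885}$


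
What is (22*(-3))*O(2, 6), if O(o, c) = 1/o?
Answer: -33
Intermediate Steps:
(22*(-3))*O(2, 6) = (22*(-3))/2 = -66*½ = -33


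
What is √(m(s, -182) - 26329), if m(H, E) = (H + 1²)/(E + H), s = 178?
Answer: I*√105495/2 ≈ 162.4*I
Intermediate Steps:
m(H, E) = (1 + H)/(E + H) (m(H, E) = (H + 1)/(E + H) = (1 + H)/(E + H))
√(m(s, -182) - 26329) = √((1 + 178)/(-182 + 178) - 26329) = √(179/(-4) - 26329) = √(-¼*179 - 26329) = √(-179/4 - 26329) = √(-105495/4) = I*√105495/2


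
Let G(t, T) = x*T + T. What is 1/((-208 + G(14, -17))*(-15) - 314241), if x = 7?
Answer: -1/309081 ≈ -3.2354e-6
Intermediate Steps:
G(t, T) = 8*T (G(t, T) = 7*T + T = 8*T)
1/((-208 + G(14, -17))*(-15) - 314241) = 1/((-208 + 8*(-17))*(-15) - 314241) = 1/((-208 - 136)*(-15) - 314241) = 1/(-344*(-15) - 314241) = 1/(5160 - 314241) = 1/(-309081) = -1/309081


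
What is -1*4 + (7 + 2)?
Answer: 5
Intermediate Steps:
-1*4 + (7 + 2) = -4 + 9 = 5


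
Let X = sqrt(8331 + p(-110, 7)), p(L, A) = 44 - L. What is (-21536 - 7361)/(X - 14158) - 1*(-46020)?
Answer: 9224679967306/200440479 + 28897*sqrt(8485)/200440479 ≈ 46022.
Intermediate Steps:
X = sqrt(8485) (X = sqrt(8331 + (44 - 1*(-110))) = sqrt(8331 + (44 + 110)) = sqrt(8331 + 154) = sqrt(8485) ≈ 92.114)
(-21536 - 7361)/(X - 14158) - 1*(-46020) = (-21536 - 7361)/(sqrt(8485) - 14158) - 1*(-46020) = -28897/(-14158 + sqrt(8485)) + 46020 = 46020 - 28897/(-14158 + sqrt(8485))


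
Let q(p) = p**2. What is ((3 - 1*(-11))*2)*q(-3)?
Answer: 252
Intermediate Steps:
((3 - 1*(-11))*2)*q(-3) = ((3 - 1*(-11))*2)*(-3)**2 = ((3 + 11)*2)*9 = (14*2)*9 = 28*9 = 252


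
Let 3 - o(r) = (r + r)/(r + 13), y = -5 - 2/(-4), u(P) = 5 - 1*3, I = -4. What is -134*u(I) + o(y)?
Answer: -4487/17 ≈ -263.94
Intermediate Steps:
u(P) = 2 (u(P) = 5 - 3 = 2)
y = -9/2 (y = -5 - 2*(-1)/4 = -5 - 2*(-¼) = -5 + ½ = -9/2 ≈ -4.5000)
o(r) = 3 - 2*r/(13 + r) (o(r) = 3 - (r + r)/(r + 13) = 3 - 2*r/(13 + r))
-134*u(I) + o(y) = -134*2 + (39 - 9/2)/(13 - 9/2) = -268 + (69/2)/(17/2) = -268 + (2/17)*(69/2) = -268 + 69/17 = -4487/17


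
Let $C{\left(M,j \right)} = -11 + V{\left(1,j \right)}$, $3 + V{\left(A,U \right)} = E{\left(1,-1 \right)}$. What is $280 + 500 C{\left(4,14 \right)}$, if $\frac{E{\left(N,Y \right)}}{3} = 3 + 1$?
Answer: $-720$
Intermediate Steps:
$E{\left(N,Y \right)} = 12$ ($E{\left(N,Y \right)} = 3 \left(3 + 1\right) = 3 \cdot 4 = 12$)
$V{\left(A,U \right)} = 9$ ($V{\left(A,U \right)} = -3 + 12 = 9$)
$C{\left(M,j \right)} = -2$ ($C{\left(M,j \right)} = -11 + 9 = -2$)
$280 + 500 C{\left(4,14 \right)} = 280 + 500 \left(-2\right) = 280 - 1000 = -720$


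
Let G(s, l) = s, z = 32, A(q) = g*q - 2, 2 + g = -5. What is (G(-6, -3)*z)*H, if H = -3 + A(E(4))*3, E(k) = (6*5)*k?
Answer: 485568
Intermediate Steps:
g = -7 (g = -2 - 5 = -7)
E(k) = 30*k
A(q) = -2 - 7*q (A(q) = -7*q - 2 = -2 - 7*q)
H = -2529 (H = -3 + (-2 - 210*4)*3 = -3 + (-2 - 7*120)*3 = -3 + (-2 - 840)*3 = -3 - 842*3 = -3 - 2526 = -2529)
(G(-6, -3)*z)*H = -6*32*(-2529) = -192*(-2529) = 485568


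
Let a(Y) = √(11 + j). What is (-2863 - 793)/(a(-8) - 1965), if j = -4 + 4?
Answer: 3592020/1930607 + 1828*√11/1930607 ≈ 1.8637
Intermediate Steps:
j = 0
a(Y) = √11 (a(Y) = √(11 + 0) = √11)
(-2863 - 793)/(a(-8) - 1965) = (-2863 - 793)/(√11 - 1965) = -3656/(-1965 + √11)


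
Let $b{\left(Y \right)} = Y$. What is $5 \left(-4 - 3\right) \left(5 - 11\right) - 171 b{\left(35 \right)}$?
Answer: $-5775$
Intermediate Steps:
$5 \left(-4 - 3\right) \left(5 - 11\right) - 171 b{\left(35 \right)} = 5 \left(-4 - 3\right) \left(5 - 11\right) - 5985 = 5 \left(-7\right) \left(-6\right) - 5985 = \left(-35\right) \left(-6\right) - 5985 = 210 - 5985 = -5775$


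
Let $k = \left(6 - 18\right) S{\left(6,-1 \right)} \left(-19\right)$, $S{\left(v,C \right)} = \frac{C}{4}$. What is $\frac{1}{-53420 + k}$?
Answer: $- \frac{1}{53477} \approx -1.87 \cdot 10^{-5}$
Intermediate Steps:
$S{\left(v,C \right)} = \frac{C}{4}$ ($S{\left(v,C \right)} = C \frac{1}{4} = \frac{C}{4}$)
$k = -57$ ($k = \left(6 - 18\right) \frac{1}{4} \left(-1\right) \left(-19\right) = \left(6 - 18\right) \left(- \frac{1}{4}\right) \left(-19\right) = \left(-12\right) \left(- \frac{1}{4}\right) \left(-19\right) = 3 \left(-19\right) = -57$)
$\frac{1}{-53420 + k} = \frac{1}{-53420 - 57} = \frac{1}{-53477} = - \frac{1}{53477}$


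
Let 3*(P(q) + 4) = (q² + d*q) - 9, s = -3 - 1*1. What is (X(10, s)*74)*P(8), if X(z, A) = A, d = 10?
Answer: -12136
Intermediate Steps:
s = -4 (s = -3 - 1 = -4)
P(q) = -7 + q²/3 + 10*q/3 (P(q) = -4 + ((q² + 10*q) - 9)/3 = -4 + (-9 + q² + 10*q)/3 = -4 + (-3 + q²/3 + 10*q/3) = -7 + q²/3 + 10*q/3)
(X(10, s)*74)*P(8) = (-4*74)*(-7 + (⅓)*8² + (10/3)*8) = -296*(-7 + (⅓)*64 + 80/3) = -296*(-7 + 64/3 + 80/3) = -296*41 = -12136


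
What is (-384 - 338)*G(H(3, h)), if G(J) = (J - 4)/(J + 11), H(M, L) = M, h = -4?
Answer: 361/7 ≈ 51.571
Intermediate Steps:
G(J) = (-4 + J)/(11 + J)
(-384 - 338)*G(H(3, h)) = (-384 - 338)*((-4 + 3)/(11 + 3)) = -722*(-1)/14 = -361*(-1)/7 = -722*(-1/14) = 361/7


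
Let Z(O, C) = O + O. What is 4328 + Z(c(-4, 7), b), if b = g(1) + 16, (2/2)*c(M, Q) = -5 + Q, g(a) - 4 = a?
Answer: 4332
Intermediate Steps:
g(a) = 4 + a
c(M, Q) = -5 + Q
b = 21 (b = (4 + 1) + 16 = 5 + 16 = 21)
Z(O, C) = 2*O
4328 + Z(c(-4, 7), b) = 4328 + 2*(-5 + 7) = 4328 + 2*2 = 4328 + 4 = 4332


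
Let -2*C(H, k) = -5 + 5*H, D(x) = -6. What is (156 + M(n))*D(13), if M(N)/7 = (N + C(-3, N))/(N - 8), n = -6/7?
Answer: -27672/31 ≈ -892.65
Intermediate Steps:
n = -6/7 (n = -6*⅐ = -6/7 ≈ -0.85714)
C(H, k) = 5/2 - 5*H/2 (C(H, k) = -(-5 + 5*H)/2 = 5/2 - 5*H/2)
M(N) = 7*(10 + N)/(-8 + N) (M(N) = 7*((N + (5/2 - 5/2*(-3)))/(N - 8)) = 7*((N + (5/2 + 15/2))/(-8 + N)) = 7*((N + 10)/(-8 + N)) = 7*((10 + N)/(-8 + N)) = 7*(10 + N)/(-8 + N))
(156 + M(n))*D(13) = (156 + 7*(10 - 6/7)/(-8 - 6/7))*(-6) = (156 + 7*(64/7)/(-62/7))*(-6) = (156 + 7*(-7/62)*(64/7))*(-6) = (156 - 224/31)*(-6) = (4612/31)*(-6) = -27672/31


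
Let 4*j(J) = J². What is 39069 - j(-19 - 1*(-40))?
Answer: 155835/4 ≈ 38959.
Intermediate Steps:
j(J) = J²/4
39069 - j(-19 - 1*(-40)) = 39069 - (-19 - 1*(-40))²/4 = 39069 - (-19 + 40)²/4 = 39069 - 21²/4 = 39069 - 441/4 = 155835/4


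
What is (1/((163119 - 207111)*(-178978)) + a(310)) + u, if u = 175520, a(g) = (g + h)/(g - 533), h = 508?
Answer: 308173828939865215/1755812839248 ≈ 1.7552e+5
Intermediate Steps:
a(g) = (508 + g)/(-533 + g) (a(g) = (g + 508)/(g - 533) = (508 + g)/(-533 + g))
(1/((163119 - 207111)*(-178978)) + a(310)) + u = (1/((163119 - 207111)*(-178978)) + (508 + 310)/(-533 + 310)) + 175520 = (-1/178978/(-43992) + 818/(-223)) + 175520 = (-1/43992*(-1/178978) - 1/223*818) + 175520 = (1/7873600176 - 818/223) + 175520 = -6440604943745/1755812839248 + 175520 = 308173828939865215/1755812839248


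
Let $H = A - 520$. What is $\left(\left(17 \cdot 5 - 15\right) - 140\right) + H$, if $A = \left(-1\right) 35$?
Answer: $-625$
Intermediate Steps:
$A = -35$
$H = -555$ ($H = -35 - 520 = -555$)
$\left(\left(17 \cdot 5 - 15\right) - 140\right) + H = \left(\left(17 \cdot 5 - 15\right) - 140\right) - 555 = \left(\left(85 - 15\right) - 140\right) - 555 = \left(70 - 140\right) - 555 = -70 - 555 = -625$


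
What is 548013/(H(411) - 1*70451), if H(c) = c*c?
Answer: 548013/98470 ≈ 5.5653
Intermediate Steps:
H(c) = c**2
548013/(H(411) - 1*70451) = 548013/(411**2 - 1*70451) = 548013/(168921 - 70451) = 548013/98470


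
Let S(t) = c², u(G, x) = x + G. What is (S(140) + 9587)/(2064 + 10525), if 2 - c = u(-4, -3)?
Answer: 9668/12589 ≈ 0.76797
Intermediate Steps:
u(G, x) = G + x
c = 9 (c = 2 - (-4 - 3) = 2 - 1*(-7) = 2 + 7 = 9)
S(t) = 81 (S(t) = 9² = 81)
(S(140) + 9587)/(2064 + 10525) = (81 + 9587)/(2064 + 10525) = 9668/12589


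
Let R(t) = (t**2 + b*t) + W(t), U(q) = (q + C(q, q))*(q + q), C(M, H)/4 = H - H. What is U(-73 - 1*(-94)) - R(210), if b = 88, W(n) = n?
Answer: -61908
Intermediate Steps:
C(M, H) = 0 (C(M, H) = 4*(H - H) = 4*0 = 0)
U(q) = 2*q**2 (U(q) = (q + 0)*(q + q) = q*(2*q) = 2*q**2)
R(t) = t**2 + 89*t (R(t) = (t**2 + 88*t) + t = t**2 + 89*t)
U(-73 - 1*(-94)) - R(210) = 2*(-73 - 1*(-94))**2 - 210*(89 + 210) = 2*(-73 + 94)**2 - 210*299 = 2*21**2 - 1*62790 = 2*441 - 62790 = 882 - 62790 = -61908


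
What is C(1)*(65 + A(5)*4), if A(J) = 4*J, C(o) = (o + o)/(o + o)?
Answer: 145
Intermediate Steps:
C(o) = 1 (C(o) = (2*o)/((2*o)) = (2*o)*(1/(2*o)) = 1)
C(1)*(65 + A(5)*4) = 1*(65 + (4*5)*4) = 1*(65 + 20*4) = 1*(65 + 80) = 1*145 = 145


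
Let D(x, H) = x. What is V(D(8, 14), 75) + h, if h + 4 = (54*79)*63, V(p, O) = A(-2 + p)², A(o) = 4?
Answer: 268770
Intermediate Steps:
V(p, O) = 16 (V(p, O) = 4² = 16)
h = 268754 (h = -4 + (54*79)*63 = -4 + 4266*63 = -4 + 268758 = 268754)
V(D(8, 14), 75) + h = 16 + 268754 = 268770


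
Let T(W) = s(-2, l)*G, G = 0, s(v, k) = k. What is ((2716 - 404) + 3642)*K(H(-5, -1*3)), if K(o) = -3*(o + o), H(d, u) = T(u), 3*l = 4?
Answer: 0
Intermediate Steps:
l = 4/3 (l = (1/3)*4 = 4/3 ≈ 1.3333)
T(W) = 0 (T(W) = (4/3)*0 = 0)
H(d, u) = 0
K(o) = -6*o
((2716 - 404) + 3642)*K(H(-5, -1*3)) = ((2716 - 404) + 3642)*(-6*0) = (2312 + 3642)*0 = 5954*0 = 0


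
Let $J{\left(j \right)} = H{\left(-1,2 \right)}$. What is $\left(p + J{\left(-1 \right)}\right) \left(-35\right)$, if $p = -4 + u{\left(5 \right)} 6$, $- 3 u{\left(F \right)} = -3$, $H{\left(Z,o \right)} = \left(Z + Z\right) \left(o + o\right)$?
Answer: $210$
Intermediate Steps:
$H{\left(Z,o \right)} = 4 Z o$ ($H{\left(Z,o \right)} = 2 Z 2 o = 4 Z o$)
$u{\left(F \right)} = 1$ ($u{\left(F \right)} = \left(- \frac{1}{3}\right) \left(-3\right) = 1$)
$J{\left(j \right)} = -8$ ($J{\left(j \right)} = 4 \left(-1\right) 2 = -8$)
$p = 2$ ($p = -4 + 1 \cdot 6 = -4 + 6 = 2$)
$\left(p + J{\left(-1 \right)}\right) \left(-35\right) = \left(2 - 8\right) \left(-35\right) = \left(-6\right) \left(-35\right) = 210$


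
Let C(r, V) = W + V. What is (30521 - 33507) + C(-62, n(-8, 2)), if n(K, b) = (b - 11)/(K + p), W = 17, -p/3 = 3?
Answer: -50464/17 ≈ -2968.5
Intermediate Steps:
p = -9 (p = -3*3 = -9)
n(K, b) = (-11 + b)/(-9 + K) (n(K, b) = (b - 11)/(K - 9) = (-11 + b)/(-9 + K))
C(r, V) = 17 + V
(30521 - 33507) + C(-62, n(-8, 2)) = (30521 - 33507) + (17 + (-11 + 2)/(-9 - 8)) = -2986 + (17 - 9/(-17)) = -2986 + (17 - 1/17*(-9)) = -2986 + (17 + 9/17) = -2986 + 298/17 = -50464/17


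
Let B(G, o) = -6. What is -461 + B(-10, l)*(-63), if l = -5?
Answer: -83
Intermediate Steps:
-461 + B(-10, l)*(-63) = -461 - 6*(-63) = -461 + 378 = -83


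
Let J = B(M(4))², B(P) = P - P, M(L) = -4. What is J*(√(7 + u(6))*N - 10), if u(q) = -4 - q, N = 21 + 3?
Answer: 0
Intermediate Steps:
N = 24
B(P) = 0
J = 0 (J = 0² = 0)
J*(√(7 + u(6))*N - 10) = 0*(√(7 + (-4 - 1*6))*24 - 10) = 0*(√(7 + (-4 - 6))*24 - 10) = 0*(√(7 - 10)*24 - 10) = 0*(√(-3)*24 - 10) = 0*((I*√3)*24 - 10) = 0*(24*I*√3 - 10) = 0*(-10 + 24*I*√3) = 0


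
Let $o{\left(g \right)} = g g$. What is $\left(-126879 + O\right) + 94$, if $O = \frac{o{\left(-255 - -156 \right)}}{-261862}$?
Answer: $- \frac{33200183471}{261862} \approx -1.2679 \cdot 10^{5}$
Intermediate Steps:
$o{\left(g \right)} = g^{2}$
$O = - \frac{9801}{261862}$ ($O = \frac{\left(-255 - -156\right)^{2}}{-261862} = \left(-255 + 156\right)^{2} \left(- \frac{1}{261862}\right) = \left(-99\right)^{2} \left(- \frac{1}{261862}\right) = 9801 \left(- \frac{1}{261862}\right) = - \frac{9801}{261862} \approx -0.037428$)
$\left(-126879 + O\right) + 94 = \left(-126879 - \frac{9801}{261862}\right) + 94 = - \frac{33224798499}{261862} + 94 = - \frac{33200183471}{261862}$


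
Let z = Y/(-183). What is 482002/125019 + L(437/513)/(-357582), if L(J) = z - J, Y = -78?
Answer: 31541018504603/8180931562614 ≈ 3.8554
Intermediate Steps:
z = 26/61 (z = -78/(-183) = -78*(-1/183) = 26/61 ≈ 0.42623)
L(J) = 26/61 - J
482002/125019 + L(437/513)/(-357582) = 482002/125019 + (26/61 - 437/513)/(-357582) = 482002*(1/125019) + (26/61 - 437/513)*(-1/357582) = 482002/125019 + (26/61 - 1*23/27)*(-1/357582) = 482002/125019 + (26/61 - 23/27)*(-1/357582) = 482002/125019 - 701/1647*(-1/357582) = 482002/125019 + 701/588937554 = 31541018504603/8180931562614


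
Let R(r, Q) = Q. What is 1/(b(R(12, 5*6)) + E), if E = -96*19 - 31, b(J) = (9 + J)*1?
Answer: -1/1816 ≈ -0.00055066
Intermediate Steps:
b(J) = 9 + J
E = -1855 (E = -1824 - 31 = -1855)
1/(b(R(12, 5*6)) + E) = 1/((9 + 5*6) - 1855) = 1/((9 + 30) - 1855) = 1/(39 - 1855) = 1/(-1816) = -1/1816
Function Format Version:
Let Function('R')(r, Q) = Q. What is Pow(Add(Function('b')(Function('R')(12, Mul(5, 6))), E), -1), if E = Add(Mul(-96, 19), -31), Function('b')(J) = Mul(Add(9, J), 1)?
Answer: Rational(-1, 1816) ≈ -0.00055066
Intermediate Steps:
Function('b')(J) = Add(9, J)
E = -1855 (E = Add(-1824, -31) = -1855)
Pow(Add(Function('b')(Function('R')(12, Mul(5, 6))), E), -1) = Pow(Add(Add(9, Mul(5, 6)), -1855), -1) = Pow(Add(Add(9, 30), -1855), -1) = Pow(Add(39, -1855), -1) = Pow(-1816, -1) = Rational(-1, 1816)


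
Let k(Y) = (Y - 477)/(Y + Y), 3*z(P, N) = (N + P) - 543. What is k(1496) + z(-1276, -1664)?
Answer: -3472693/2992 ≈ -1160.7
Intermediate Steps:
z(P, N) = -181 + N/3 + P/3 (z(P, N) = ((N + P) - 543)/3 = (-543 + N + P)/3 = -181 + N/3 + P/3)
k(Y) = (-477 + Y)/(2*Y) (k(Y) = (-477 + Y)/((2*Y)) = (-477 + Y)*(1/(2*Y)) = (-477 + Y)/(2*Y))
k(1496) + z(-1276, -1664) = (1/2)*(-477 + 1496)/1496 + (-181 + (1/3)*(-1664) + (1/3)*(-1276)) = (1/2)*(1/1496)*1019 + (-181 - 1664/3 - 1276/3) = 1019/2992 - 1161 = -3472693/2992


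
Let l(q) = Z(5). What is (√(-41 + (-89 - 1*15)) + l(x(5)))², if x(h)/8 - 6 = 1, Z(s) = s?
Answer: (5 + I*√145)² ≈ -120.0 + 120.42*I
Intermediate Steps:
x(h) = 56 (x(h) = 48 + 8*1 = 48 + 8 = 56)
l(q) = 5
(√(-41 + (-89 - 1*15)) + l(x(5)))² = (√(-41 + (-89 - 1*15)) + 5)² = (√(-41 + (-89 - 15)) + 5)² = (√(-41 - 104) + 5)² = (√(-145) + 5)² = (I*√145 + 5)² = (5 + I*√145)²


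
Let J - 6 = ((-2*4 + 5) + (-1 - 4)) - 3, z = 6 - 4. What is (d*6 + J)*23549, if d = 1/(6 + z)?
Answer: -400333/4 ≈ -1.0008e+5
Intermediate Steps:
z = 2
J = -5 (J = 6 + (((-2*4 + 5) + (-1 - 4)) - 3) = 6 + (((-8 + 5) - 5) - 3) = 6 + ((-3 - 5) - 3) = 6 + (-8 - 3) = 6 - 11 = -5)
d = ⅛ (d = 1/(6 + 2) = 1/8 = ⅛ ≈ 0.12500)
(d*6 + J)*23549 = ((⅛)*6 - 5)*23549 = (¾ - 5)*23549 = -17/4*23549 = -400333/4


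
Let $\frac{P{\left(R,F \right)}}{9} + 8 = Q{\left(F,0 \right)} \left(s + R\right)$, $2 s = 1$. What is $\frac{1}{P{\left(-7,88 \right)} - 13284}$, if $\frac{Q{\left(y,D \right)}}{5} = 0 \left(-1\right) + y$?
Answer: $- \frac{1}{39096} \approx -2.5578 \cdot 10^{-5}$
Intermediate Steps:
$s = \frac{1}{2}$ ($s = \frac{1}{2} \cdot 1 = \frac{1}{2} \approx 0.5$)
$Q{\left(y,D \right)} = 5 y$ ($Q{\left(y,D \right)} = 5 \left(0 \left(-1\right) + y\right) = 5 \left(0 + y\right) = 5 y$)
$P{\left(R,F \right)} = -72 + 45 F \left(\frac{1}{2} + R\right)$ ($P{\left(R,F \right)} = -72 + 9 \cdot 5 F \left(\frac{1}{2} + R\right) = -72 + 45 F \left(\frac{1}{2} + R\right)$)
$\frac{1}{P{\left(-7,88 \right)} - 13284} = \frac{1}{\left(-72 + \frac{45}{2} \cdot 88 + 45 \cdot 88 \left(-7\right)\right) - 13284} = \frac{1}{\left(-72 + 1980 - 27720\right) - 13284} = \frac{1}{-25812 - 13284} = \frac{1}{-39096} = - \frac{1}{39096}$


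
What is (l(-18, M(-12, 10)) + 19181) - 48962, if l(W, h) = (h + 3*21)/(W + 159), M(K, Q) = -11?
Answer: -4199069/141 ≈ -29781.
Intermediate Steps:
l(W, h) = (63 + h)/(159 + W) (l(W, h) = (h + 63)/(159 + W) = (63 + h)/(159 + W))
(l(-18, M(-12, 10)) + 19181) - 48962 = ((63 - 11)/(159 - 18) + 19181) - 48962 = (52/141 + 19181) - 48962 = 2704573/141 - 48962 = -4199069/141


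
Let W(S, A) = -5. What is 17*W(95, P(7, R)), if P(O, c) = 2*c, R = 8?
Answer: -85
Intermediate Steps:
17*W(95, P(7, R)) = 17*(-5) = -85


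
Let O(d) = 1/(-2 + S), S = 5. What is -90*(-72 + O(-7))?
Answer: 6450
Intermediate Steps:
O(d) = ⅓ (O(d) = 1/(-2 + 5) = 1/3 = ⅓)
-90*(-72 + O(-7)) = -90*(-72 + ⅓) = -90*(-215/3) = 6450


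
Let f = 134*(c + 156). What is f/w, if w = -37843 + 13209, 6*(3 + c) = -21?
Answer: -20033/24634 ≈ -0.81323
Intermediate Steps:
c = -13/2 (c = -3 + (⅙)*(-21) = -3 - 7/2 = -13/2 ≈ -6.5000)
w = -24634
f = 20033 (f = 134*(-13/2 + 156) = 134*(299/2) = 20033)
f/w = 20033/(-24634) = 20033*(-1/24634) = -20033/24634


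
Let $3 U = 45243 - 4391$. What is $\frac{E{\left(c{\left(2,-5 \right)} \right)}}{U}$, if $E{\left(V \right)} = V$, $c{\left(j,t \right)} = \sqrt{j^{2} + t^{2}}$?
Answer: $\frac{3 \sqrt{29}}{40852} \approx 0.00039546$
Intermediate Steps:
$U = \frac{40852}{3}$ ($U = \frac{45243 - 4391}{3} = \frac{1}{3} \cdot 40852 = \frac{40852}{3} \approx 13617.0$)
$\frac{E{\left(c{\left(2,-5 \right)} \right)}}{U} = \frac{\sqrt{2^{2} + \left(-5\right)^{2}}}{\frac{40852}{3}} = \sqrt{4 + 25} \cdot \frac{3}{40852} = \sqrt{29} \cdot \frac{3}{40852} = \frac{3 \sqrt{29}}{40852}$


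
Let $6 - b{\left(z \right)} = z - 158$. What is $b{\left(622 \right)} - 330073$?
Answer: $-330531$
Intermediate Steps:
$b{\left(z \right)} = 164 - z$ ($b{\left(z \right)} = 6 - \left(z - 158\right) = 6 - \left(-158 + z\right) = 164 - z$)
$b{\left(622 \right)} - 330073 = \left(164 - 622\right) - 330073 = -458 - 330073 = -330531$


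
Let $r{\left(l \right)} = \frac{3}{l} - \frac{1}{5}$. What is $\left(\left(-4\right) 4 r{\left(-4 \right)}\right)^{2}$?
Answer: $\frac{5776}{25} \approx 231.04$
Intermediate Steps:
$r{\left(l \right)} = - \frac{1}{5} + \frac{3}{l}$ ($r{\left(l \right)} = \frac{3}{l} - \frac{1}{5} = - \frac{1}{5} + \frac{3}{l}$)
$\left(\left(-4\right) 4 r{\left(-4 \right)}\right)^{2} = \left(\left(-4\right) 4 \frac{15 - -4}{5 \left(-4\right)}\right)^{2} = \left(- 16 \cdot \frac{1}{5} \left(- \frac{1}{4}\right) \left(15 + 4\right)\right)^{2} = \left(- 16 \cdot \frac{1}{5} \left(- \frac{1}{4}\right) 19\right)^{2} = \left(\left(-16\right) \left(- \frac{19}{20}\right)\right)^{2} = \left(\frac{76}{5}\right)^{2} = \frac{5776}{25}$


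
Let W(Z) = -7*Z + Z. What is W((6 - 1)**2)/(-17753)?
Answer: 150/17753 ≈ 0.0084493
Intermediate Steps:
W(Z) = -6*Z
W((6 - 1)**2)/(-17753) = -6*(6 - 1)**2/(-17753) = -6*5**2*(-1/17753) = -6*25*(-1/17753) = -150*(-1/17753) = 150/17753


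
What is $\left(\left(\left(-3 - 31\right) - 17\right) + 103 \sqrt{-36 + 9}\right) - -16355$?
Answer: $16304 + 309 i \sqrt{3} \approx 16304.0 + 535.2 i$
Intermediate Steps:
$\left(\left(\left(-3 - 31\right) - 17\right) + 103 \sqrt{-36 + 9}\right) - -16355 = \left(\left(-34 - 17\right) + 103 \sqrt{-27}\right) + 16355 = \left(-51 + 103 \cdot 3 i \sqrt{3}\right) + 16355 = \left(-51 + 309 i \sqrt{3}\right) + 16355 = 16304 + 309 i \sqrt{3}$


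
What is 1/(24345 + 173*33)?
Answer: 1/30054 ≈ 3.3273e-5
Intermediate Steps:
1/(24345 + 173*33) = 1/(24345 + 5709) = 1/30054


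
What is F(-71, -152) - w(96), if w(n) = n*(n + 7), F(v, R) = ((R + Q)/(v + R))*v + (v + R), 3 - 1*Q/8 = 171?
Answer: -2360969/223 ≈ -10587.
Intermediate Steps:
Q = -1344 (Q = 24 - 8*171 = 24 - 1368 = -1344)
F(v, R) = R + v + v*(-1344 + R)/(R + v) (F(v, R) = ((R - 1344)/(v + R))*v + (v + R) = ((-1344 + R)/(R + v))*v + (R + v) = v*(-1344 + R)/(R + v) + (R + v) = R + v + v*(-1344 + R)/(R + v))
w(n) = n*(7 + n)
F(-71, -152) - w(96) = ((-152)**2 + (-71)**2 - 1344*(-71) + 3*(-152)*(-71))/(-152 - 71) - 96*(7 + 96) = (23104 + 5041 + 95424 + 32376)/(-223) - 96*103 = -1/223*155945 - 1*9888 = -155945/223 - 9888 = -2360969/223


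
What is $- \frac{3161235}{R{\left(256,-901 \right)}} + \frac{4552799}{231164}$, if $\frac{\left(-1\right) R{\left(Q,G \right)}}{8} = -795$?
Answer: $- \frac{11696798765}{24503384} \approx -477.35$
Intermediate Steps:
$R{\left(Q,G \right)} = 6360$ ($R{\left(Q,G \right)} = \left(-8\right) \left(-795\right) = 6360$)
$- \frac{3161235}{R{\left(256,-901 \right)}} + \frac{4552799}{231164} = - \frac{3161235}{6360} + \frac{4552799}{231164} = \left(-3161235\right) \frac{1}{6360} + 4552799 \cdot \frac{1}{231164} = - \frac{210749}{424} + \frac{4552799}{231164} = - \frac{11696798765}{24503384}$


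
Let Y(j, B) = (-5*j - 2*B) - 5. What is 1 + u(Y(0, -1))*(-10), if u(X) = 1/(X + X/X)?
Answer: 6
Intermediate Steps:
Y(j, B) = -5 - 5*j - 2*B
u(X) = 1/(1 + X) (u(X) = 1/(X + 1) = 1/(1 + X))
1 + u(Y(0, -1))*(-10) = 1 - 10/(1 + (-5 - 5*0 - 2*(-1))) = 1 - 10/(1 + (-5 + 0 + 2)) = 1 - 10/(1 - 3) = 1 - 10/(-2) = 1 - ½*(-10) = 1 + 5 = 6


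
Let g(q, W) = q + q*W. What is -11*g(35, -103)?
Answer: 39270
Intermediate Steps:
g(q, W) = q + W*q
-11*g(35, -103) = -385*(1 - 103) = -385*(-102) = -11*(-3570) = 39270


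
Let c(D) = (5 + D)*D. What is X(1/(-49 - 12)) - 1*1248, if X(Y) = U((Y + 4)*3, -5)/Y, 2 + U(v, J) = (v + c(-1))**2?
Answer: -303911/61 ≈ -4982.1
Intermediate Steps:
c(D) = D*(5 + D)
U(v, J) = -2 + (-4 + v)**2 (U(v, J) = -2 + (v - (5 - 1))**2 = -2 + (v - 1*4)**2 = -2 + (v - 4)**2 = -2 + (-4 + v)**2)
X(Y) = (-2 + (8 + 3*Y)**2)/Y (X(Y) = (-2 + (-4 + (Y + 4)*3)**2)/Y = (-2 + (-4 + (4 + Y)*3)**2)/Y = (-2 + (-4 + (12 + 3*Y))**2)/Y = (-2 + (8 + 3*Y)**2)/Y)
X(1/(-49 - 12)) - 1*1248 = (-2 + (8 + 3/(-49 - 12))**2)/(1/(-49 - 12)) - 1*1248 = (-2 + (8 + 3/(-61))**2)/(1/(-61)) - 1248 = (-2 + (8 + 3*(-1/61))**2)/(-1/61) - 1248 = -61*(-2 + (8 - 3/61)**2) - 1248 = -61*(-2 + (485/61)**2) - 1248 = -61*(-2 + 235225/3721) - 1248 = -61*227783/3721 - 1248 = -227783/61 - 1248 = -303911/61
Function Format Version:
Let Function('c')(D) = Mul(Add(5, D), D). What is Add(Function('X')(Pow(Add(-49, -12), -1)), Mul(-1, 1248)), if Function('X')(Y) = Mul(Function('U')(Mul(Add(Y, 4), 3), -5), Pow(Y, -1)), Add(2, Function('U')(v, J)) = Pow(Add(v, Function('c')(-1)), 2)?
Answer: Rational(-303911, 61) ≈ -4982.1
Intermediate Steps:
Function('c')(D) = Mul(D, Add(5, D))
Function('U')(v, J) = Add(-2, Pow(Add(-4, v), 2)) (Function('U')(v, J) = Add(-2, Pow(Add(v, Mul(-1, Add(5, -1))), 2)) = Add(-2, Pow(Add(v, Mul(-1, 4)), 2)) = Add(-2, Pow(Add(v, -4), 2)) = Add(-2, Pow(Add(-4, v), 2)))
Function('X')(Y) = Mul(Pow(Y, -1), Add(-2, Pow(Add(8, Mul(3, Y)), 2))) (Function('X')(Y) = Mul(Add(-2, Pow(Add(-4, Mul(Add(Y, 4), 3)), 2)), Pow(Y, -1)) = Mul(Add(-2, Pow(Add(-4, Mul(Add(4, Y), 3)), 2)), Pow(Y, -1)) = Mul(Add(-2, Pow(Add(-4, Add(12, Mul(3, Y))), 2)), Pow(Y, -1)) = Mul(Add(-2, Pow(Add(8, Mul(3, Y)), 2)), Pow(Y, -1)) = Mul(Pow(Y, -1), Add(-2, Pow(Add(8, Mul(3, Y)), 2))))
Add(Function('X')(Pow(Add(-49, -12), -1)), Mul(-1, 1248)) = Add(Mul(Pow(Pow(Add(-49, -12), -1), -1), Add(-2, Pow(Add(8, Mul(3, Pow(Add(-49, -12), -1))), 2))), Mul(-1, 1248)) = Add(Mul(Pow(Pow(-61, -1), -1), Add(-2, Pow(Add(8, Mul(3, Pow(-61, -1))), 2))), -1248) = Add(Mul(Pow(Rational(-1, 61), -1), Add(-2, Pow(Add(8, Mul(3, Rational(-1, 61))), 2))), -1248) = Add(Mul(-61, Add(-2, Pow(Add(8, Rational(-3, 61)), 2))), -1248) = Add(Mul(-61, Add(-2, Pow(Rational(485, 61), 2))), -1248) = Add(Mul(-61, Add(-2, Rational(235225, 3721))), -1248) = Add(Mul(-61, Rational(227783, 3721)), -1248) = Add(Rational(-227783, 61), -1248) = Rational(-303911, 61)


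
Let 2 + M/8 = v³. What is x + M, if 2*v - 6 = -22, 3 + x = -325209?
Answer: -329324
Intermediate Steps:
x = -325212 (x = -3 - 325209 = -325212)
v = -8 (v = 3 + (½)*(-22) = 3 - 11 = -8)
M = -4112 (M = -16 + 8*(-8)³ = -16 + 8*(-512) = -16 - 4096 = -4112)
x + M = -325212 - 4112 = -329324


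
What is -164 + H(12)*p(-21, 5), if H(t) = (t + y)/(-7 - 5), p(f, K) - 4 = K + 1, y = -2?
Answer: -517/3 ≈ -172.33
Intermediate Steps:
p(f, K) = 5 + K (p(f, K) = 4 + (K + 1) = 4 + (1 + K) = 5 + K)
H(t) = ⅙ - t/12 (H(t) = (t - 2)/(-7 - 5) = (-2 + t)/(-12) = (-2 + t)*(-1/12) = ⅙ - t/12)
-164 + H(12)*p(-21, 5) = -164 + (⅙ - 1/12*12)*(5 + 5) = -164 + (⅙ - 1)*10 = -164 - ⅚*10 = -164 - 25/3 = -517/3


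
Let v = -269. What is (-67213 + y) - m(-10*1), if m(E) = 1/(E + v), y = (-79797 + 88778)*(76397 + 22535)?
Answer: 247875061042/279 ≈ 8.8844e+8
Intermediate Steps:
y = 888508292 (y = 8981*98932 = 888508292)
m(E) = 1/(-269 + E) (m(E) = 1/(E - 269) = 1/(-269 + E))
(-67213 + y) - m(-10*1) = (-67213 + 888508292) - 1/(-269 - 10*1) = 888441079 - 1/(-269 - 10) = 888441079 - 1/(-279) = 888441079 - 1*(-1/279) = 888441079 + 1/279 = 247875061042/279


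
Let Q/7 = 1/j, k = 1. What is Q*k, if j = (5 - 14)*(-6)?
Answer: 7/54 ≈ 0.12963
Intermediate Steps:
j = 54 (j = -9*(-6) = 54)
Q = 7/54 ≈ 0.12963
Q*k = (7/54)*1 = 7/54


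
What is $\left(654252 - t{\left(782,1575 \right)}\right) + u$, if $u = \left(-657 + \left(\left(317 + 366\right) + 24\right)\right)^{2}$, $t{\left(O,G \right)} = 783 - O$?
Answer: $656751$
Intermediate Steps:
$u = 2500$ ($u = \left(-657 + \left(683 + 24\right)\right)^{2} = \left(-657 + 707\right)^{2} = 50^{2} = 2500$)
$\left(654252 - t{\left(782,1575 \right)}\right) + u = \left(654252 - \left(783 - 782\right)\right) + 2500 = \left(654252 - 1\right) + 2500 = 654251 + 2500 = 656751$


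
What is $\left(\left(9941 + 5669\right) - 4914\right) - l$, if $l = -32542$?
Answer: $43238$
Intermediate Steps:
$\left(\left(9941 + 5669\right) - 4914\right) - l = \left(\left(9941 + 5669\right) - 4914\right) - -32542 = \left(15610 - 4914\right) + 32542 = 10696 + 32542 = 43238$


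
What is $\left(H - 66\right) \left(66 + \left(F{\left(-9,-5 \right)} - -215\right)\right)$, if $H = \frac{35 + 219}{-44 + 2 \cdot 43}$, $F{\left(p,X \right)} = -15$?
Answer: $- \frac{47842}{3} \approx -15947.0$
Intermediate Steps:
$H = \frac{127}{21}$ ($H = \frac{254}{-44 + 86} = \frac{254}{42} = 254 \cdot \frac{1}{42} = \frac{127}{21} \approx 6.0476$)
$\left(H - 66\right) \left(66 + \left(F{\left(-9,-5 \right)} - -215\right)\right) = \left(\frac{127}{21} - 66\right) \left(66 - -200\right) = - \frac{1259 \left(66 + \left(-15 + 215\right)\right)}{21} = - \frac{1259 \left(66 + 200\right)}{21} = \left(- \frac{1259}{21}\right) 266 = - \frac{47842}{3}$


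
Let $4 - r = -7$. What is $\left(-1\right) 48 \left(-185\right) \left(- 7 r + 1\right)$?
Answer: $-674880$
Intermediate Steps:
$r = 11$ ($r = 4 - -7 = 4 + 7 = 11$)
$\left(-1\right) 48 \left(-185\right) \left(- 7 r + 1\right) = \left(-1\right) 48 \left(-185\right) \left(\left(-7\right) 11 + 1\right) = \left(-48\right) \left(-185\right) \left(-77 + 1\right) = 8880 \left(-76\right) = -674880$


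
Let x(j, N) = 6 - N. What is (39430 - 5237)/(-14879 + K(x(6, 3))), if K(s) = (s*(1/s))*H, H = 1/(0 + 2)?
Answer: -68386/29757 ≈ -2.2981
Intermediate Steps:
H = ½ (H = 1/2 = ½ ≈ 0.50000)
K(s) = ½ (K(s) = (s*(1/s))*(½) = (s/s)*(½) = 1*(½) = ½)
(39430 - 5237)/(-14879 + K(x(6, 3))) = (39430 - 5237)/(-14879 + ½) = 34193/(-29757/2) = 34193*(-2/29757) = -68386/29757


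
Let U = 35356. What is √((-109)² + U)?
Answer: √47237 ≈ 217.34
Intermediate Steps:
√((-109)² + U) = √((-109)² + 35356) = √(11881 + 35356) = √47237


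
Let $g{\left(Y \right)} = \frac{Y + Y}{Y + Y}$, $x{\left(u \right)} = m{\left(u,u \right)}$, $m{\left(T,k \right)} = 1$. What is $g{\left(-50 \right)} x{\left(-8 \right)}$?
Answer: $1$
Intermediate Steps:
$x{\left(u \right)} = 1$
$g{\left(Y \right)} = 1$ ($g{\left(Y \right)} = \frac{2 Y}{2 Y} = 2 Y \frac{1}{2 Y} = 1$)
$g{\left(-50 \right)} x{\left(-8 \right)} = 1 \cdot 1 = 1$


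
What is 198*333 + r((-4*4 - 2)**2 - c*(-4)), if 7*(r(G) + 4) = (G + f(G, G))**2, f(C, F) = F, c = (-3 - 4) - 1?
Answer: 802566/7 ≈ 1.1465e+5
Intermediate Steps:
c = -8 (c = -7 - 1 = -8)
r(G) = -4 + 4*G**2/7 (r(G) = -4 + (G + G)**2/7 = -4 + (2*G)**2/7 = -4 + (4*G**2)/7 = -4 + 4*G**2/7)
198*333 + r((-4*4 - 2)**2 - c*(-4)) = 198*333 + (-4 + 4*((-4*4 - 2)**2 - (-8)*(-4))**2/7) = 65934 + (-4 + 4*((-16 - 2)**2 - 1*32)**2/7) = 65934 + (-4 + 4*((-18)**2 - 32)**2/7) = 65934 + (-4 + 4*(324 - 32)**2/7) = 65934 + (-4 + (4/7)*292**2) = 65934 + (-4 + (4/7)*85264) = 65934 + (-4 + 341056/7) = 65934 + 341028/7 = 802566/7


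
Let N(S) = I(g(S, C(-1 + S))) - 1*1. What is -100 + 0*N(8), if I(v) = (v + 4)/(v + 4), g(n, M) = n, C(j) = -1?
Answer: -100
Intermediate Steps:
I(v) = 1 (I(v) = (4 + v)/(4 + v) = 1)
N(S) = 0 (N(S) = 1 - 1*1 = 1 - 1 = 0)
-100 + 0*N(8) = -100 + 0*0 = -100 + 0 = -100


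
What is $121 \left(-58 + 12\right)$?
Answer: $-5566$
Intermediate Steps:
$121 \left(-58 + 12\right) = 121 \left(-46\right) = -5566$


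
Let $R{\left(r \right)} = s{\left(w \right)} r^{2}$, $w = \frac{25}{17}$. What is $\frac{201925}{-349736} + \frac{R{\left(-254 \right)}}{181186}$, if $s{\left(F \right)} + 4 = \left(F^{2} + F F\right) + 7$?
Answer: $\frac{254751533427}{125432466664} \approx 2.031$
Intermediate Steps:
$w = \frac{25}{17}$ ($w = 25 \cdot \frac{1}{17} = \frac{25}{17} \approx 1.4706$)
$s{\left(F \right)} = 3 + 2 F^{2}$ ($s{\left(F \right)} = -4 + \left(\left(F^{2} + F F\right) + 7\right) = -4 + \left(\left(F^{2} + F^{2}\right) + 7\right) = -4 + \left(2 F^{2} + 7\right) = -4 + \left(7 + 2 F^{2}\right) = 3 + 2 F^{2}$)
$R{\left(r \right)} = \frac{2117 r^{2}}{289}$ ($R{\left(r \right)} = \left(3 + 2 \left(\frac{25}{17}\right)^{2}\right) r^{2} = \left(3 + 2 \cdot \frac{625}{289}\right) r^{2} = \left(3 + \frac{1250}{289}\right) r^{2} = \frac{2117 r^{2}}{289}$)
$\frac{201925}{-349736} + \frac{R{\left(-254 \right)}}{181186} = \frac{201925}{-349736} + \frac{\frac{2117}{289} \left(-254\right)^{2}}{181186} = 201925 \left(- \frac{1}{349736}\right) + \frac{2117}{289} \cdot 64516 \cdot \frac{1}{181186} = - \frac{201925}{349736} + \frac{136580372}{289} \cdot \frac{1}{181186} = - \frac{201925}{349736} + \frac{935482}{358649} = \frac{254751533427}{125432466664}$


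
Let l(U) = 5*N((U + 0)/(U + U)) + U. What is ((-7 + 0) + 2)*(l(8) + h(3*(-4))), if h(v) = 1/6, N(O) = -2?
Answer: 55/6 ≈ 9.1667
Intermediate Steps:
l(U) = -10 + U (l(U) = 5*(-2) + U = -10 + U)
h(v) = ⅙
((-7 + 0) + 2)*(l(8) + h(3*(-4))) = ((-7 + 0) + 2)*((-10 + 8) + ⅙) = (-7 + 2)*(-2 + ⅙) = -5*(-11/6) = 55/6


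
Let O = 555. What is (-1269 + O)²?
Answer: 509796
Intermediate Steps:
(-1269 + O)² = (-1269 + 555)² = (-714)² = 509796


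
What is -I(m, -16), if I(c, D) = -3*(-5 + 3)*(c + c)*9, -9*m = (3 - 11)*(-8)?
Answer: 768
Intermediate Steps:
m = -64/9 (m = -(3 - 11)*(-8)/9 = -(-8)*(-8)/9 = -⅑*64 = -64/9 ≈ -7.1111)
I(c, D) = 108*c (I(c, D) = -(-6)*2*c*9 = -(-12)*c*9 = (12*c)*9 = 108*c)
-I(m, -16) = -108*(-64)/9 = -1*(-768) = 768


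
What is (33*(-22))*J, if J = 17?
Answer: -12342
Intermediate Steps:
(33*(-22))*J = (33*(-22))*17 = -726*17 = -12342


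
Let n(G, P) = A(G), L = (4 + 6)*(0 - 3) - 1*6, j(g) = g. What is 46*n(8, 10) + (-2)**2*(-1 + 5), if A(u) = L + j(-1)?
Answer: -1686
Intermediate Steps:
L = -36 (L = 10*(-3) - 6 = -30 - 6 = -36)
A(u) = -37 (A(u) = -36 - 1 = -37)
n(G, P) = -37
46*n(8, 10) + (-2)**2*(-1 + 5) = 46*(-37) + (-2)**2*(-1 + 5) = -1702 + 4*4 = -1702 + 16 = -1686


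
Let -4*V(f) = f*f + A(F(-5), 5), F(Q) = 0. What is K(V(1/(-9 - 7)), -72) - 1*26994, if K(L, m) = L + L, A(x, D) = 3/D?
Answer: -69105413/2560 ≈ -26994.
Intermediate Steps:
V(f) = -3/20 - f**2/4 (V(f) = -(f*f + 3/5)/4 = -(f**2 + 3*(1/5))/4 = -(f**2 + 3/5)/4 = -(3/5 + f**2)/4 = -3/20 - f**2/4)
K(L, m) = 2*L
K(V(1/(-9 - 7)), -72) - 1*26994 = 2*(-3/20 - 1/(4*(-9 - 7)**2)) - 1*26994 = 2*(-3/20 - (1/(-16))**2/4) - 26994 = 2*(-3/20 - (-1/16)**2/4) - 26994 = 2*(-3/20 - 1/4*1/256) - 26994 = 2*(-3/20 - 1/1024) - 26994 = 2*(-773/5120) - 26994 = -773/2560 - 26994 = -69105413/2560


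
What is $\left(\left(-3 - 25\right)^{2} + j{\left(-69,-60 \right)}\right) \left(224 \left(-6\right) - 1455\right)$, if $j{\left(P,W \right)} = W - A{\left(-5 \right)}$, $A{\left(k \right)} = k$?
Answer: $-2040471$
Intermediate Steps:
$j{\left(P,W \right)} = 5 + W$ ($j{\left(P,W \right)} = W - -5 = W + 5 = 5 + W$)
$\left(\left(-3 - 25\right)^{2} + j{\left(-69,-60 \right)}\right) \left(224 \left(-6\right) - 1455\right) = \left(\left(-3 - 25\right)^{2} + \left(5 - 60\right)\right) \left(224 \left(-6\right) - 1455\right) = \left(\left(-28\right)^{2} - 55\right) \left(-1344 - 1455\right) = \left(784 - 55\right) \left(-2799\right) = 729 \left(-2799\right) = -2040471$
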